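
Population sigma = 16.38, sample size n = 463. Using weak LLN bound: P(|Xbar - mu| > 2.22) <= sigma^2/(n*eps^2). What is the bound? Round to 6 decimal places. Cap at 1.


bound = min(1, sigma^2/(n*eps^2))
sigma^2 = 16.38^2 = 268.3044
n*eps^2 = 463 * 2.22^2 = 463 * 4.9284 = 2281.8492
sigma^2/(n*eps^2) = 268.3044 / 2281.8492 ≈ 0.11758200

0.117582


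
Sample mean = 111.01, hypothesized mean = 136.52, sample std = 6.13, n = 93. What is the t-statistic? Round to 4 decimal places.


t = (xbar - mu0) / (s/sqrt(n))
xbar - mu0 = 111.01 - 136.52 = -25.51
sqrt(93) ≈ 9.64365076
s/sqrt(n) = 6.13 / 9.64365076 ≈ 0.63565139
t = -25.51 / 0.63565139 ≈ -40.132061

-40.1321


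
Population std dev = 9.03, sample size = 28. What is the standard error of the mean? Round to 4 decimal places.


SE = sigma / sqrt(n)
sqrt(28) ≈ 5.291503
SE = 9.03 / 5.291503 ≈ 1.706510

1.7065


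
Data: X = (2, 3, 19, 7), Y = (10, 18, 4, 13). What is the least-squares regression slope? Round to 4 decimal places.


b = sum((xi-xbar)(yi-ybar)) / sum((xi-xbar)^2)
n = 4, xbar = 31/4 = 7.75, ybar = 45/4 = 11.25
Sxy = sum((xi-xbar)(yi-ybar)) = -107.75
Sxx = sum((xi-xbar)^2) = 182.75
b = Sxy / Sxx = -431/731 ≈ -0.589603

-0.5896


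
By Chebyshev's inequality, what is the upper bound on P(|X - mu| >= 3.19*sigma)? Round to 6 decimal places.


P <= 1/k^2
k^2 = 3.19^2 = 10.1761
1/k^2 = 1 / 10.1761 ≈ 0.09826947

0.098269


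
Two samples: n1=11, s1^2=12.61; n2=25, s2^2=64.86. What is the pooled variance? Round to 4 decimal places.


sp^2 = ((n1-1)*s1^2 + (n2-1)*s2^2)/(n1+n2-2)
(n1-1)*s1^2 = 10 * 12.61 = 126.1
(n2-1)*s2^2 = 24 * 64.86 = 1556.64
numerator = 126.1 + 1556.64 = 1682.74
n1+n2-2 = 34
sp^2 = 1682.74 / 34 = 84137/1700 ≈ 49.492353

49.4924


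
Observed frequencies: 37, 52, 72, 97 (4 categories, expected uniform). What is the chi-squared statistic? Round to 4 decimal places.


chi2 = sum((O-E)^2/E), E = total/4
total = 258, E = 258/4 = 64.5
(37 - 64.5)^2 / 64.5 = 756.25 / 64.5 = 3025/258 ≈ 11.724806
(52 - 64.5)^2 / 64.5 = 156.25 / 64.5 = 625/258 ≈ 2.422481
(72 - 64.5)^2 / 64.5 = 56.25 / 64.5 = 75/86 ≈ 0.872093
(97 - 64.5)^2 / 64.5 = 1056.25 / 64.5 = 4225/258 ≈ 16.375969
chi2 = 1350/43 ≈ 31.395349

31.3953


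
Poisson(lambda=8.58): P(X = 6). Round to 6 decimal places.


P = e^(-lam) * lam^k / k!
e^(-8.58) ≈ 0.0001878250
lam^k = 8.58^6 ≈ 398954.829823
k! = 6! = 720
P = 0.0001878250 * 398954.829823 / 720 ≈ 0.104075

0.104075


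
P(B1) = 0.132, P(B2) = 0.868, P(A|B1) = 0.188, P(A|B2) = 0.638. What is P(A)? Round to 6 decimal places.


P(A) = P(A|B1)*P(B1) + P(A|B2)*P(B2)
P(A|B1)*P(B1) = 0.188 * 0.132 = 0.024816
P(A|B2)*P(B2) = 0.638 * 0.868 = 0.553784
P(A) = 0.024816 + 0.553784 = 0.5786

0.578600


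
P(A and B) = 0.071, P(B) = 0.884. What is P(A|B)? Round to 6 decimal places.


P(A|B) = P(A and B) / P(B) = 0.071 / 0.884 = 71/884 ≈ 0.08031674

0.080317


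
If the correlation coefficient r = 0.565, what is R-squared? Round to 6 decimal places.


R^2 = r^2 = (0.565)^2 = 0.319225

0.319225


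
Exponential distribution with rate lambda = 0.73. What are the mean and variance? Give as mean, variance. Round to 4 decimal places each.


mean = 1/lam, var = 1/lam^2
mean = 1 / 0.73 = 100/73 ≈ 1.369863
lam^2 = 0.73^2 = 0.5329
var = 1 / 0.5329 = 10000/5329 ≈ 1.876525

1.3699, 1.8765


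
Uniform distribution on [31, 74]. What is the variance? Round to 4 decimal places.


Var = (b-a)^2 / 12
(b-a)^2 = (74 - 31)^2 = 1849
Var = 1849/12 ≈ 154.083333

154.0833


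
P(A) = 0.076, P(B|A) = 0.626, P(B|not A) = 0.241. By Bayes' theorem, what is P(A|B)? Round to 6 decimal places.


P(A|B) = P(B|A)*P(A) / P(B), P(B) = P(B|A)*P(A) + P(B|not A)*P(not A)
P(B|A)*P(A) = 0.626 * 0.076 = 0.047576
P(B|not A)*P(not A) = 0.241 * 0.924 = 0.222684
P(B) = 0.047576 + 0.222684 = 0.27026
P(A|B) = 0.047576 / 0.27026 ≈ 0.17603789

0.176038


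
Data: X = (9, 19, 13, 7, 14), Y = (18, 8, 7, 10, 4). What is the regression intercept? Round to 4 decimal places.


a = ybar - b*xbar, where b = sum((xi-xbar)(yi-ybar)) / sum((xi-xbar)^2)
n = 5, xbar = 62/5 = 12.4, ybar = 47/5 = 9.4
Sxy = sum((xi-xbar)(yi-ybar)) = -51.8
Sxx = sum((xi-xbar)^2) = 87.2
b = Sxy / Sxx = -259/436 ≈ -0.594037
a = 9.4 - (-0.594037) * 12.4 = 3655/218 ≈ 16.766055

16.7661


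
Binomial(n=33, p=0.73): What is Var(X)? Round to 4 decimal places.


Var = n*p*(1-p) = 33 * 0.73 * 0.27 = 6.5043

6.5043


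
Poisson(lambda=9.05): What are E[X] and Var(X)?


E[X] = Var(X) = lambda = 9.05

9.05, 9.05


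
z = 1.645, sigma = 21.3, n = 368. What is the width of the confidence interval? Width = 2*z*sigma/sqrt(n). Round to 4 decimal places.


width = 2*z*sigma/sqrt(n)
2*z*sigma = 2 * 1.645 * 21.3 = 70.077
sqrt(368) ≈ 19.183326
width = 70.077 / 19.183326 ≈ 3.653016

3.6530


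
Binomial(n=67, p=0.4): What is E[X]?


E[X] = n*p = 67 * 0.4 = 26.8

26.8


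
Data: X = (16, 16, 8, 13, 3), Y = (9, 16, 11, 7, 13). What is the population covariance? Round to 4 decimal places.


Cov = (1/n)*sum((xi-xbar)(yi-ybar))
n = 5, xbar = 56/5 = 11.2, ybar = 56/5 = 11.2
sum((xi-xbar)(yi-ybar)) = -9.2
Cov = -9.2 / 5 = -1.84

-1.8400


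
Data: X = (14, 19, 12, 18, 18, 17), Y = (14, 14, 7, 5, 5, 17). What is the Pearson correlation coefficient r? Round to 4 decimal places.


r = sum((xi-xbar)(yi-ybar)) / sqrt(sum((xi-xbar)^2) * sum((yi-ybar)^2))
n = 6, xbar = 98/6 = 49/3 ≈ 16.333333, ybar = 62/6 = 31/3 ≈ 10.333333
Sxy = sum((xi-xbar)(yi-ybar)) = 7/3 ≈ 2.333333
Sxx = sum((xi-xbar)^2) = 112/3 ≈ 37.333333
Syy = sum((yi-ybar)^2) = 418/3 ≈ 139.333333
sqrt(Sxx*Syy) ≈ 72.123351
r = Sxy / sqrt(Sxx*Syy) = 2.333333 / 72.123351 ≈ 0.032352

0.0324


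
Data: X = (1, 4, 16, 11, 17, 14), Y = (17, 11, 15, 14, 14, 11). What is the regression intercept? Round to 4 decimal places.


a = ybar - b*xbar, where b = sum((xi-xbar)(yi-ybar)) / sum((xi-xbar)^2)
n = 6, xbar = 63/6 = 10.5, ybar = 82/6 = 41/3 ≈ 13.666667
Sxy = sum((xi-xbar)(yi-ybar)) = -14
Sxx = sum((xi-xbar)^2) = 217.5
b = Sxy / Sxx = -28/435 ≈ -0.064368
a = 13.666667 - (-0.064368) * 10.5 = 6239/435 ≈ 14.342529

14.3425


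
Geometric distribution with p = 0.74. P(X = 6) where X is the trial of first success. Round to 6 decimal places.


P = (1-p)^(k-1) * p
(1-p)^(k-1) = 0.26^5 ≈ 0.001188138
P = 0.001188138 * 0.74 ≈ 0.0008792218

0.000879


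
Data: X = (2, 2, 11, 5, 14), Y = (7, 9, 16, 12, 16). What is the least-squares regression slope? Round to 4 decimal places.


b = sum((xi-xbar)(yi-ybar)) / sum((xi-xbar)^2)
n = 5, xbar = 34/5 = 6.8, ybar = 60/5 = 12
Sxy = sum((xi-xbar)(yi-ybar)) = 84
Sxx = sum((xi-xbar)^2) = 118.8
b = Sxy / Sxx = 70/99 ≈ 0.707071

0.7071


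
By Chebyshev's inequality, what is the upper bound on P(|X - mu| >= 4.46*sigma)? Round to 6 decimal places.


P <= 1/k^2
k^2 = 4.46^2 = 19.8916
1/k^2 = 1 / 19.8916 ≈ 0.05027248

0.050272


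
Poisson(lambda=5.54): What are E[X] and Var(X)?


E[X] = Var(X) = lambda = 5.54

5.54, 5.54


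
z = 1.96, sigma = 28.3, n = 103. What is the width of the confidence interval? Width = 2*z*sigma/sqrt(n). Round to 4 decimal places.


width = 2*z*sigma/sqrt(n)
2*z*sigma = 2 * 1.96 * 28.3 = 110.936
sqrt(103) ≈ 10.148892
width = 110.936 / 10.148892 ≈ 10.930849

10.9308


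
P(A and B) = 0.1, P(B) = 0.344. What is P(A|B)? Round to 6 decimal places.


P(A|B) = P(A and B) / P(B) = 0.1 / 0.344 = 25/86 ≈ 0.29069767

0.290698


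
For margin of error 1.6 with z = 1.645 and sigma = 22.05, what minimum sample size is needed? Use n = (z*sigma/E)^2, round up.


z*sigma/E = 1.645 * 22.05 / 1.6 = 145089/6400 ≈ 22.670156
(z*sigma/E)^2 ≈ 513.935984
round up: n = 514

514


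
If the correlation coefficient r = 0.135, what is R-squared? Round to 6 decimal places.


R^2 = r^2 = (0.135)^2 = 0.018225

0.018225


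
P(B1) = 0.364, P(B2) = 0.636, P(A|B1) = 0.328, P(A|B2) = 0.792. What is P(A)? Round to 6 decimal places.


P(A) = P(A|B1)*P(B1) + P(A|B2)*P(B2)
P(A|B1)*P(B1) = 0.328 * 0.364 = 0.119392
P(A|B2)*P(B2) = 0.792 * 0.636 = 0.503712
P(A) = 0.119392 + 0.503712 = 0.623104

0.623104


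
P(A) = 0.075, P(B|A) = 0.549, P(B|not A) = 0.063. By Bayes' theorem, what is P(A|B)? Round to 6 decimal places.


P(A|B) = P(B|A)*P(A) / P(B), P(B) = P(B|A)*P(A) + P(B|not A)*P(not A)
P(B|A)*P(A) = 0.549 * 0.075 = 0.041175
P(B|not A)*P(not A) = 0.063 * 0.925 = 0.058275
P(B) = 0.041175 + 0.058275 = 0.09945
P(A|B) = 0.041175 / 0.09945 = 183/442 ≈ 0.41402715

0.414027


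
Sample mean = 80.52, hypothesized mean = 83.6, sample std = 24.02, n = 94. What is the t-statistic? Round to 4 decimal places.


t = (xbar - mu0) / (s/sqrt(n))
xbar - mu0 = 80.52 - 83.6 = -3.08
sqrt(94) ≈ 9.69535971
s/sqrt(n) = 24.02 / 9.69535971 ≈ 2.47747383
t = -3.08 / 2.47747383 ≈ -1.243202

-1.2432


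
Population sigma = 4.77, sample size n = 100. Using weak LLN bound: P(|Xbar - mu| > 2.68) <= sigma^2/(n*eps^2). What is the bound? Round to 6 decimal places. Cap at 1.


bound = min(1, sigma^2/(n*eps^2))
sigma^2 = 4.77^2 = 22.7529
n*eps^2 = 100 * 2.68^2 = 100 * 7.1824 = 718.24
sigma^2/(n*eps^2) = 22.7529 / 718.24 ≈ 0.03167869

0.031679


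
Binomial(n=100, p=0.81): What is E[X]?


E[X] = n*p = 100 * 0.81 = 81

81


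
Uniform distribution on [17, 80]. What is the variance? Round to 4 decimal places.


Var = (b-a)^2 / 12
(b-a)^2 = (80 - 17)^2 = 3969
Var = 3969/12 = 330.75

330.7500


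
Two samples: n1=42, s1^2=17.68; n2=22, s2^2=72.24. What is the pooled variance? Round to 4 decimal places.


sp^2 = ((n1-1)*s1^2 + (n2-1)*s2^2)/(n1+n2-2)
(n1-1)*s1^2 = 41 * 17.68 = 724.88
(n2-1)*s2^2 = 21 * 72.24 = 1517.04
numerator = 724.88 + 1517.04 = 2241.92
n1+n2-2 = 62
sp^2 = 2241.92 / 62 = 36.16

36.1600


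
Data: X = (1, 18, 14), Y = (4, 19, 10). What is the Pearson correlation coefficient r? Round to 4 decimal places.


r = sum((xi-xbar)(yi-ybar)) / sqrt(sum((xi-xbar)^2) * sum((yi-ybar)^2))
n = 3, xbar = 33/3 = 11, ybar = 33/3 = 11
Sxy = sum((xi-xbar)(yi-ybar)) = 123
Sxx = sum((xi-xbar)^2) = 158
Syy = sum((yi-ybar)^2) = 114
sqrt(Sxx*Syy) ≈ 134.208793
r = Sxy / sqrt(Sxx*Syy) = 123 / 134.208793 ≈ 0.916482

0.9165


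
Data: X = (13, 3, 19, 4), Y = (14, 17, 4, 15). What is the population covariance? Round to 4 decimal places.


Cov = (1/n)*sum((xi-xbar)(yi-ybar))
n = 4, xbar = 39/4 = 9.75, ybar = 50/4 = 12.5
sum((xi-xbar)(yi-ybar)) = -118.5
Cov = -118.5 / 4 = -29.625

-29.6250


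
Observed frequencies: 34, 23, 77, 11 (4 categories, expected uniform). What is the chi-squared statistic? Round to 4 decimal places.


chi2 = sum((O-E)^2/E), E = total/4
total = 145, E = 145/4 = 36.25
(34 - 36.25)^2 / 36.25 = 5.0625 / 36.25 = 81/580 ≈ 0.139655
(23 - 36.25)^2 / 36.25 = 175.5625 / 36.25 = 2809/580 ≈ 4.843103
(77 - 36.25)^2 / 36.25 = 1660.5625 / 36.25 = 26569/580 ≈ 45.808621
(11 - 36.25)^2 / 36.25 = 637.5625 / 36.25 = 10201/580 ≈ 17.587931
chi2 = 1983/29 ≈ 68.379310

68.3793


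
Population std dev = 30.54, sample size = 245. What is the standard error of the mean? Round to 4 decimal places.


SE = sigma / sqrt(n)
sqrt(245) ≈ 15.652476
SE = 30.54 / 15.652476 ≈ 1.951129

1.9511


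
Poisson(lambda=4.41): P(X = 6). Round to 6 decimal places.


P = e^(-lam) * lam^k / k!
e^(-4.41) ≈ 0.01215518
lam^k = 4.41^6 ≈ 7355.827511
k! = 6! = 720
P = 0.01215518 * 7355.827511 / 720 ≈ 0.124182

0.124182


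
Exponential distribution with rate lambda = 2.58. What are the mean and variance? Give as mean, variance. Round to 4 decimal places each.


mean = 1/lam, var = 1/lam^2
mean = 1 / 2.58 = 50/129 ≈ 0.387597
lam^2 = 2.58^2 = 6.6564
var = 1 / 6.6564 ≈ 0.150231

0.3876, 0.1502


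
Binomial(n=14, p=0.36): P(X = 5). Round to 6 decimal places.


P = C(n,k) * p^k * (1-p)^(n-k)
C(14,5) = 2002
p^k = 0.36^5 ≈ 0.006046618
(1-p)^(n-k) = 0.64^9 ≈ 0.01801440
P = 2002 * 0.006046618 * 0.01801440 ≈ 0.218070

0.218070


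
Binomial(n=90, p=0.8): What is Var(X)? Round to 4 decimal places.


Var = n*p*(1-p) = 90 * 0.8 * 0.2 = 14.4

14.4000


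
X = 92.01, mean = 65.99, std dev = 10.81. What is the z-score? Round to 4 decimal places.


z = (X - mu) / sigma
X - mu = 92.01 - 65.99 = 26.02
z = 26.02 / 10.81 = 2602/1081 ≈ 2.407031

2.4070


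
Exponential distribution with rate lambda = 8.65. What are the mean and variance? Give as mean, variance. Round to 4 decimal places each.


mean = 1/lam, var = 1/lam^2
mean = 1 / 8.65 = 20/173 ≈ 0.115607
lam^2 = 8.65^2 = 74.8225
var = 1 / 74.8225 ≈ 0.013365

0.1156, 0.0134


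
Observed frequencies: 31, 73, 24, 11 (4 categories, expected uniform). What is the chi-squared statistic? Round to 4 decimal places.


chi2 = sum((O-E)^2/E), E = total/4
total = 139, E = 139/4 = 34.75
(31 - 34.75)^2 / 34.75 = 14.0625 / 34.75 = 225/556 ≈ 0.404676
(73 - 34.75)^2 / 34.75 = 1463.0625 / 34.75 = 23409/556 ≈ 42.102518
(24 - 34.75)^2 / 34.75 = 115.5625 / 34.75 = 1849/556 ≈ 3.325540
(11 - 34.75)^2 / 34.75 = 564.0625 / 34.75 = 9025/556 ≈ 16.232014
chi2 = 8627/139 ≈ 62.064748

62.0647


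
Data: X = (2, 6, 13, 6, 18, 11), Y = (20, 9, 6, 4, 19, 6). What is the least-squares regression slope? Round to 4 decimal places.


b = sum((xi-xbar)(yi-ybar)) / sum((xi-xbar)^2)
n = 6, xbar = 56/6 = 28/3 ≈ 9.333333, ybar = 64/6 = 32/3 ≈ 10.666667
Sxy = sum((xi-xbar)(yi-ybar)) = 20/3 ≈ 6.666667
Sxx = sum((xi-xbar)^2) = 502/3 ≈ 167.333333
b = Sxy / Sxx = 10/251 ≈ 0.039841

0.0398


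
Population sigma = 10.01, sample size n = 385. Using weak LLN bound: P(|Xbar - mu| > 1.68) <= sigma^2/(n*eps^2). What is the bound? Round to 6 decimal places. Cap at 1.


bound = min(1, sigma^2/(n*eps^2))
sigma^2 = 10.01^2 = 100.2001
n*eps^2 = 385 * 1.68^2 = 385 * 2.8224 = 1086.624
sigma^2/(n*eps^2) = 100.2001 / 1086.624 ≈ 0.09221230

0.092212


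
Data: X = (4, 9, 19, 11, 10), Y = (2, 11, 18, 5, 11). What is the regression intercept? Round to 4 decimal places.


a = ybar - b*xbar, where b = sum((xi-xbar)(yi-ybar)) / sum((xi-xbar)^2)
n = 5, xbar = 53/5 = 10.6, ybar = 47/5 = 9.4
Sxy = sum((xi-xbar)(yi-ybar)) = 115.8
Sxx = sum((xi-xbar)^2) = 117.2
b = Sxy / Sxx = 579/586 ≈ 0.988055
a = 9.4 - 0.988055 * 10.6 = -629/586 ≈ -1.073379

-1.0734


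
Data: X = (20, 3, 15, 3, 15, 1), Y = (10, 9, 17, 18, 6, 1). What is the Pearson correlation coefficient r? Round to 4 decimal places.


r = sum((xi-xbar)(yi-ybar)) / sqrt(sum((xi-xbar)^2) * sum((yi-ybar)^2))
n = 6, xbar = 57/6 = 9.5, ybar = 61/6 ≈ 10.166667
Sxy = sum((xi-xbar)(yi-ybar)) = 47.5
Sxx = sum((xi-xbar)^2) = 327.5
Syy = sum((yi-ybar)^2) = 1265/6 ≈ 210.833333
sqrt(Sxx*Syy) ≈ 262.769703
r = Sxy / sqrt(Sxx*Syy) = 47.5 / 262.769703 ≈ 0.180767

0.1808


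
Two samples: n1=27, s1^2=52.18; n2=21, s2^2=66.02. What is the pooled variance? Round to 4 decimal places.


sp^2 = ((n1-1)*s1^2 + (n2-1)*s2^2)/(n1+n2-2)
(n1-1)*s1^2 = 26 * 52.18 = 1356.68
(n2-1)*s2^2 = 20 * 66.02 = 1320.4
numerator = 1356.68 + 1320.4 = 2677.08
n1+n2-2 = 46
sp^2 = 2677.08 / 46 = 66927/1150 ≈ 58.197391

58.1974


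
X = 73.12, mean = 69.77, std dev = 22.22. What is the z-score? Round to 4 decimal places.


z = (X - mu) / sigma
X - mu = 73.12 - 69.77 = 3.35
z = 3.35 / 22.22 = 335/2222 ≈ 0.150765

0.1508


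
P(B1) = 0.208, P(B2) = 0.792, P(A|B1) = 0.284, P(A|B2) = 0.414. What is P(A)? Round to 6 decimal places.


P(A) = P(A|B1)*P(B1) + P(A|B2)*P(B2)
P(A|B1)*P(B1) = 0.284 * 0.208 = 0.059072
P(A|B2)*P(B2) = 0.414 * 0.792 = 0.327888
P(A) = 0.059072 + 0.327888 = 0.38696

0.386960


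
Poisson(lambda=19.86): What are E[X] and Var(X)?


E[X] = Var(X) = lambda = 19.86

19.86, 19.86


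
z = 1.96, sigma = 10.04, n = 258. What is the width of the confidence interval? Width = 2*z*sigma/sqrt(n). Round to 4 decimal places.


width = 2*z*sigma/sqrt(n)
2*z*sigma = 2 * 1.96 * 10.04 = 39.3568
sqrt(258) ≈ 16.062378
width = 39.3568 / 16.062378 ≈ 2.450247

2.4502


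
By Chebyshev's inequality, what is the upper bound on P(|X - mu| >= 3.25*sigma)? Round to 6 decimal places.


P <= 1/k^2
k^2 = 3.25^2 = 10.5625
1/k^2 = 1 / 10.5625 = 16/169 ≈ 0.09467456

0.094675


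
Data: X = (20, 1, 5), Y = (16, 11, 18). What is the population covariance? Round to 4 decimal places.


Cov = (1/n)*sum((xi-xbar)(yi-ybar))
n = 3, xbar = 26/3 ≈ 8.666667, ybar = 45/3 = 15
sum((xi-xbar)(yi-ybar)) = 31
Cov = 31 / 3 = 31/3 ≈ 10.333333

10.3333


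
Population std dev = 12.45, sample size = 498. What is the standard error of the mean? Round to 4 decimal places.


SE = sigma / sqrt(n)
sqrt(498) ≈ 22.315914
SE = 12.45 / 22.315914 ≈ 0.557898

0.5579


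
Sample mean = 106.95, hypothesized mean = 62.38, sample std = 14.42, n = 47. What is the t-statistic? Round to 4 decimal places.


t = (xbar - mu0) / (s/sqrt(n))
xbar - mu0 = 106.95 - 62.38 = 44.57
sqrt(47) ≈ 6.85565460
s/sqrt(n) = 14.42 / 6.85565460 ≈ 2.10337318
t = 44.57 / 2.10337318 ≈ 21.189773

21.1898


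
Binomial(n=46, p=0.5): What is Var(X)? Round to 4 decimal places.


Var = n*p*(1-p) = 46 * 0.5 * 0.5 = 11.5

11.5000


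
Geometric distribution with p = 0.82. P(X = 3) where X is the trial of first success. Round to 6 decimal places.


P = (1-p)^(k-1) * p
(1-p)^(k-1) = 0.18^2 = 0.0324
P = 0.0324 * 0.82 = 0.026568

0.026568


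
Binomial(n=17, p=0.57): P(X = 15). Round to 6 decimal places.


P = C(n,k) * p^k * (1-p)^(n-k)
C(17,15) = 136
p^k = 0.57^15 ≈ 0.0002178326
(1-p)^(n-k) = 0.43^2 = 0.1849
P = 136 * 0.0002178326 * 0.1849 ≈ 0.005478

0.005478


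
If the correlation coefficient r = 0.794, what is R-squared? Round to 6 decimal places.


R^2 = r^2 = (0.794)^2 = 0.630436

0.630436


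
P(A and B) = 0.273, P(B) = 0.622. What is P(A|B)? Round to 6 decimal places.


P(A|B) = P(A and B) / P(B) = 0.273 / 0.622 = 273/622 ≈ 0.43890675

0.438907


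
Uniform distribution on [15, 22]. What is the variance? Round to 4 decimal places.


Var = (b-a)^2 / 12
(b-a)^2 = (22 - 15)^2 = 49
Var = 49/12 ≈ 4.083333

4.0833


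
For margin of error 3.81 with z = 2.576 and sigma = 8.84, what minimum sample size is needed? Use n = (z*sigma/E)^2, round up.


z*sigma/E = 2.576 * 8.84 / 3.81 ≈ 5.976861
(z*sigma/E)^2 ≈ 35.722866
round up: n = 36

36


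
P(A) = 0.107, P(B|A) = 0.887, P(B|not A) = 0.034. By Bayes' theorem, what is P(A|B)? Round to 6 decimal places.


P(A|B) = P(B|A)*P(A) / P(B), P(B) = P(B|A)*P(A) + P(B|not A)*P(not A)
P(B|A)*P(A) = 0.887 * 0.107 = 0.094909
P(B|not A)*P(not A) = 0.034 * 0.893 = 0.030362
P(B) = 0.094909 + 0.030362 = 0.125271
P(A|B) = 0.094909 / 0.125271 ≈ 0.75762946

0.757629


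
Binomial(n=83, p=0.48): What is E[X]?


E[X] = n*p = 83 * 0.48 = 39.84

39.84


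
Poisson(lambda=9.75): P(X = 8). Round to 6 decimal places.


P = e^(-lam) * lam^k / k!
e^(-9.75) ≈ 0.00005829466
lam^k = 9.75^8 ≈ 81665180.366226
k! = 8! = 40320
P = 0.00005829466 * 81665180.366226 / 40320 ≈ 0.118072

0.118072


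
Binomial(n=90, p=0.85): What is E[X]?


E[X] = n*p = 90 * 0.85 = 76.5

76.5


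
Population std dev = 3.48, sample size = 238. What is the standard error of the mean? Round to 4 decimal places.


SE = sigma / sqrt(n)
sqrt(238) ≈ 15.427249
SE = 3.48 / 15.427249 ≈ 0.225575

0.2256


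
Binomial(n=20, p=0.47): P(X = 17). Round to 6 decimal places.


P = C(n,k) * p^k * (1-p)^(n-k)
C(20,17) = 1140
p^k = 0.47^17 ≈ 0.000002664794
(1-p)^(n-k) = 0.53^3 = 0.148877
P = 1140 * 0.000002664794 * 0.148877 ≈ 0.000452

0.000452


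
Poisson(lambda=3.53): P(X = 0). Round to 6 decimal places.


P = e^(-lam) * lam^k / k!
e^(-3.53) ≈ 0.02930492
lam^k = 3.53^0 = 1
k! = 0! = 1
P = 0.02930492 * 1 / 1 ≈ 0.029305

0.029305


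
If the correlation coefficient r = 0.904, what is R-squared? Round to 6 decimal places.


R^2 = r^2 = (0.904)^2 = 0.817216

0.817216


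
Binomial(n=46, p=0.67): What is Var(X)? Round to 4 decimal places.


Var = n*p*(1-p) = 46 * 0.67 * 0.33 = 10.1706

10.1706


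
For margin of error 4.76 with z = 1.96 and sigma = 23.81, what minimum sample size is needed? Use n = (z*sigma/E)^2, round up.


z*sigma/E = 1.96 * 23.81 / 4.76 = 16667/1700 ≈ 9.804118
(z*sigma/E)^2 ≈ 96.120723
round up: n = 97

97


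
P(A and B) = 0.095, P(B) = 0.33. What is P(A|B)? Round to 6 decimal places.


P(A|B) = P(A and B) / P(B) = 0.095 / 0.33 = 19/66 ≈ 0.28787879

0.287879


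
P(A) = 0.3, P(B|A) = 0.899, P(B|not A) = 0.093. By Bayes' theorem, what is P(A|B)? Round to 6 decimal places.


P(A|B) = P(B|A)*P(A) / P(B), P(B) = P(B|A)*P(A) + P(B|not A)*P(not A)
P(B|A)*P(A) = 0.899 * 0.3 = 0.2697
P(B|not A)*P(not A) = 0.093 * 0.7 = 0.0651
P(B) = 0.2697 + 0.0651 = 0.3348
P(A|B) = 0.2697 / 0.3348 = 29/36 ≈ 0.80555556

0.805556


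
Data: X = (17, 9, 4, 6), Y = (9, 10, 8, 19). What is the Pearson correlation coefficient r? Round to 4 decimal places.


r = sum((xi-xbar)(yi-ybar)) / sqrt(sum((xi-xbar)^2) * sum((yi-ybar)^2))
n = 4, xbar = 36/4 = 9, ybar = 46/4 = 11.5
Sxy = sum((xi-xbar)(yi-ybar)) = -25
Sxx = sum((xi-xbar)^2) = 98
Syy = sum((yi-ybar)^2) = 77
sqrt(Sxx*Syy) ≈ 86.867716
r = Sxy / sqrt(Sxx*Syy) = -25 / 86.867716 ≈ -0.287794

-0.2878


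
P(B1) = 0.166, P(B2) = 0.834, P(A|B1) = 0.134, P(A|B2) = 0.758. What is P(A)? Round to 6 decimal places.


P(A) = P(A|B1)*P(B1) + P(A|B2)*P(B2)
P(A|B1)*P(B1) = 0.134 * 0.166 = 0.022244
P(A|B2)*P(B2) = 0.758 * 0.834 = 0.632172
P(A) = 0.022244 + 0.632172 = 0.654416

0.654416


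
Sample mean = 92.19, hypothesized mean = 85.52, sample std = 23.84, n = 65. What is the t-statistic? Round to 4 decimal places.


t = (xbar - mu0) / (s/sqrt(n))
xbar - mu0 = 92.19 - 85.52 = 6.67
sqrt(65) ≈ 8.06225775
s/sqrt(n) = 23.84 / 8.06225775 ≈ 2.95698807
t = 6.67 / 2.95698807 ≈ 2.255674

2.2557


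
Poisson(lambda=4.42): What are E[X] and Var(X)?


E[X] = Var(X) = lambda = 4.42

4.42, 4.42


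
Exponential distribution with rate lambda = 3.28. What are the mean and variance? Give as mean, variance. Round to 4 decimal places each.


mean = 1/lam, var = 1/lam^2
mean = 1 / 3.28 = 25/82 ≈ 0.304878
lam^2 = 3.28^2 = 10.7584
var = 1 / 10.7584 = 625/6724 ≈ 0.092951

0.3049, 0.0930


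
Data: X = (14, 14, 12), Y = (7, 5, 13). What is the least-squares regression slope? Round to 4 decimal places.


b = sum((xi-xbar)(yi-ybar)) / sum((xi-xbar)^2)
n = 3, xbar = 40/3 ≈ 13.333333, ybar = 25/3 ≈ 8.333333
Sxy = sum((xi-xbar)(yi-ybar)) = -28/3 ≈ -9.333333
Sxx = sum((xi-xbar)^2) = 8/3 ≈ 2.666667
b = Sxy / Sxx = -3.5

-3.5000


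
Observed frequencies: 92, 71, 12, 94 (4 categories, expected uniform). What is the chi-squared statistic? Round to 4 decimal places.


chi2 = sum((O-E)^2/E), E = total/4
total = 269, E = 269/4 = 67.25
(92 - 67.25)^2 / 67.25 = 612.5625 / 67.25 = 9801/1076 ≈ 9.108736
(71 - 67.25)^2 / 67.25 = 14.0625 / 67.25 = 225/1076 ≈ 0.209108
(12 - 67.25)^2 / 67.25 = 3052.5625 / 67.25 = 48841/1076 ≈ 45.391264
(94 - 67.25)^2 / 67.25 = 715.5625 / 67.25 = 11449/1076 ≈ 10.640335
chi2 = 17579/269 ≈ 65.349442

65.3494


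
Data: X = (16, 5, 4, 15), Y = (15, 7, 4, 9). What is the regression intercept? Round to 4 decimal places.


a = ybar - b*xbar, where b = sum((xi-xbar)(yi-ybar)) / sum((xi-xbar)^2)
n = 4, xbar = 40/4 = 10, ybar = 35/4 = 8.75
Sxy = sum((xi-xbar)(yi-ybar)) = 76
Sxx = sum((xi-xbar)^2) = 122
b = Sxy / Sxx = 38/61 ≈ 0.622951
a = 8.75 - 0.622951 * 10 = 615/244 ≈ 2.520492

2.5205


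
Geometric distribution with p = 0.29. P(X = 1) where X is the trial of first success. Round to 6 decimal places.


P = (1-p)^(k-1) * p
(1-p)^(k-1) = 0.71^0 = 1
P = 1 * 0.29 = 0.29

0.290000


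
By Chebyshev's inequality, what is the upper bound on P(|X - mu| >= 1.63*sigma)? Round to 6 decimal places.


P <= 1/k^2
k^2 = 1.63^2 = 2.6569
1/k^2 = 1 / 2.6569 ≈ 0.37637849

0.376378


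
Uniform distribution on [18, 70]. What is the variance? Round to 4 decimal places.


Var = (b-a)^2 / 12
(b-a)^2 = (70 - 18)^2 = 2704
Var = 2704/12 ≈ 225.333333

225.3333


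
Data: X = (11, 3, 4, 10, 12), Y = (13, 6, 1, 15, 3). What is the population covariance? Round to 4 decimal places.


Cov = (1/n)*sum((xi-xbar)(yi-ybar))
n = 5, xbar = 40/5 = 8, ybar = 38/5 = 7.6
sum((xi-xbar)(yi-ybar)) = 47
Cov = 47 / 5 = 9.4

9.4000


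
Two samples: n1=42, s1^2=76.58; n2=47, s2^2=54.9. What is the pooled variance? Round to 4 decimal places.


sp^2 = ((n1-1)*s1^2 + (n2-1)*s2^2)/(n1+n2-2)
(n1-1)*s1^2 = 41 * 76.58 = 3139.78
(n2-1)*s2^2 = 46 * 54.9 = 2525.4
numerator = 3139.78 + 2525.4 = 5665.18
n1+n2-2 = 87
sp^2 = 5665.18 / 87 = 283259/4350 ≈ 65.117011

65.1170


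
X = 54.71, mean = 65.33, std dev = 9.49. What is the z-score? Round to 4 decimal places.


z = (X - mu) / sigma
X - mu = 54.71 - 65.33 = -10.62
z = -10.62 / 9.49 = -1062/949 ≈ -1.119073

-1.1191


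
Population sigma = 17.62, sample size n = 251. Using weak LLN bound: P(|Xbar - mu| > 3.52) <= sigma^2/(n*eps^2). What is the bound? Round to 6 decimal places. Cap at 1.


bound = min(1, sigma^2/(n*eps^2))
sigma^2 = 17.62^2 = 310.4644
n*eps^2 = 251 * 3.52^2 = 251 * 12.3904 = 3109.9904
sigma^2/(n*eps^2) = 310.4644 / 3109.9904 ≈ 0.09982809

0.099828


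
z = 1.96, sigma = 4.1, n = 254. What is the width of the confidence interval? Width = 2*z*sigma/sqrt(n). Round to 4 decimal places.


width = 2*z*sigma/sqrt(n)
2*z*sigma = 2 * 1.96 * 4.1 = 16.072
sqrt(254) ≈ 15.937377
width = 16.072 / 15.937377 ≈ 1.008447

1.0084


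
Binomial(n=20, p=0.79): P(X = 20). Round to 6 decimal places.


P = C(n,k) * p^k * (1-p)^(n-k)
C(20,20) = 1
p^k = 0.79^20 ≈ 0.008964825
(1-p)^(n-k) = 0.21^0 = 1
P = 1 * 0.008964825 * 1 ≈ 0.008965

0.008965


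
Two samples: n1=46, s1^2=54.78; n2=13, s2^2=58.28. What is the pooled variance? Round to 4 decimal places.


sp^2 = ((n1-1)*s1^2 + (n2-1)*s2^2)/(n1+n2-2)
(n1-1)*s1^2 = 45 * 54.78 = 2465.1
(n2-1)*s2^2 = 12 * 58.28 = 699.36
numerator = 2465.1 + 699.36 = 3164.46
n1+n2-2 = 57
sp^2 = 3164.46 / 57 = 52741/950 ≈ 55.516842

55.5168


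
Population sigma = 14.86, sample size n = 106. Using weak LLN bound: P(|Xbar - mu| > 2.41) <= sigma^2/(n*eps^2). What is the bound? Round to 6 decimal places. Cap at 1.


bound = min(1, sigma^2/(n*eps^2))
sigma^2 = 14.86^2 = 220.8196
n*eps^2 = 106 * 2.41^2 = 106 * 5.8081 = 615.6586
sigma^2/(n*eps^2) = 220.8196 / 615.6586 ≈ 0.35867216

0.358672


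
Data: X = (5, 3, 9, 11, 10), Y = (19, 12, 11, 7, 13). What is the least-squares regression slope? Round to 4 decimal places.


b = sum((xi-xbar)(yi-ybar)) / sum((xi-xbar)^2)
n = 5, xbar = 38/5 = 7.6, ybar = 62/5 = 12.4
Sxy = sum((xi-xbar)(yi-ybar)) = -34.2
Sxx = sum((xi-xbar)^2) = 47.2
b = Sxy / Sxx = -171/236 ≈ -0.724576

-0.7246


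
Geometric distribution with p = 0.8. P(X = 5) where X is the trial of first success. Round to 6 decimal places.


P = (1-p)^(k-1) * p
(1-p)^(k-1) = 0.2^4 = 0.0016
P = 0.0016 * 0.8 = 0.00128

0.001280


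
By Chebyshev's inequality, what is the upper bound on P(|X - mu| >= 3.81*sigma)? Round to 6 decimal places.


P <= 1/k^2
k^2 = 3.81^2 = 14.5161
1/k^2 = 1 / 14.5161 ≈ 0.06888903

0.068889


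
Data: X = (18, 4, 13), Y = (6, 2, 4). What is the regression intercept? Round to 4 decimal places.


a = ybar - b*xbar, where b = sum((xi-xbar)(yi-ybar)) / sum((xi-xbar)^2)
n = 3, xbar = 35/3 ≈ 11.666667, ybar = 12/3 = 4
Sxy = sum((xi-xbar)(yi-ybar)) = 28
Sxx = sum((xi-xbar)^2) = 302/3 ≈ 100.666667
b = Sxy / Sxx = 42/151 ≈ 0.278146
a = 4 - 0.278146 * 11.666667 = 114/151 ≈ 0.754967

0.7550


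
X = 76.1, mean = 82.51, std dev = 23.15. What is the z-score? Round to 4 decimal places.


z = (X - mu) / sigma
X - mu = 76.1 - 82.51 = -6.41
z = -6.41 / 23.15 = -641/2315 ≈ -0.276890

-0.2769


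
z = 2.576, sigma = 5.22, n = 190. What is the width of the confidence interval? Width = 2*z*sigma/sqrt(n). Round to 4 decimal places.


width = 2*z*sigma/sqrt(n)
2*z*sigma = 2 * 2.576 * 5.22 = 26.89344
sqrt(190) ≈ 13.784049
width = 26.89344 / 13.784049 ≈ 1.951055

1.9511


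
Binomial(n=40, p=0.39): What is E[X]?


E[X] = n*p = 40 * 0.39 = 15.6

15.6


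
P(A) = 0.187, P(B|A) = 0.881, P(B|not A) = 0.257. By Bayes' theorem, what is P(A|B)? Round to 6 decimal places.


P(A|B) = P(B|A)*P(A) / P(B), P(B) = P(B|A)*P(A) + P(B|not A)*P(not A)
P(B|A)*P(A) = 0.881 * 0.187 = 0.164747
P(B|not A)*P(not A) = 0.257 * 0.813 = 0.208941
P(B) = 0.164747 + 0.208941 = 0.373688
P(A|B) = 0.164747 / 0.373688 ≈ 0.44086778

0.440868


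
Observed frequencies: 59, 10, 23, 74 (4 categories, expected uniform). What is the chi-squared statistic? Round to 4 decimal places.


chi2 = sum((O-E)^2/E), E = total/4
total = 166, E = 166/4 = 41.5
(59 - 41.5)^2 / 41.5 = 306.25 / 41.5 = 1225/166 ≈ 7.379518
(10 - 41.5)^2 / 41.5 = 992.25 / 41.5 = 3969/166 ≈ 23.909639
(23 - 41.5)^2 / 41.5 = 342.25 / 41.5 = 1369/166 ≈ 8.246988
(74 - 41.5)^2 / 41.5 = 1056.25 / 41.5 = 4225/166 ≈ 25.451807
chi2 = 5394/83 ≈ 64.987952

64.9880


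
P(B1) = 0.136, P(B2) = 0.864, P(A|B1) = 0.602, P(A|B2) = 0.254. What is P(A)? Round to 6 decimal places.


P(A) = P(A|B1)*P(B1) + P(A|B2)*P(B2)
P(A|B1)*P(B1) = 0.602 * 0.136 = 0.081872
P(A|B2)*P(B2) = 0.254 * 0.864 = 0.219456
P(A) = 0.081872 + 0.219456 = 0.301328

0.301328


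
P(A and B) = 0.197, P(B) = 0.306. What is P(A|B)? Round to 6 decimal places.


P(A|B) = P(A and B) / P(B) = 0.197 / 0.306 = 197/306 ≈ 0.64379085

0.643791


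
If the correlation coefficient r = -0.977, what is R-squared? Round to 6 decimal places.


R^2 = r^2 = (-0.977)^2 = 0.954529

0.954529


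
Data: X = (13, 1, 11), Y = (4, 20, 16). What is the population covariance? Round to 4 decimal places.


Cov = (1/n)*sum((xi-xbar)(yi-ybar))
n = 3, xbar = 25/3 ≈ 8.333333, ybar = 40/3 ≈ 13.333333
sum((xi-xbar)(yi-ybar)) = -256/3 ≈ -85.333333
Cov = -85.333333 / 3 = -256/9 ≈ -28.444444

-28.4444


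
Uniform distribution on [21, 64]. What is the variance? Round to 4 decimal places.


Var = (b-a)^2 / 12
(b-a)^2 = (64 - 21)^2 = 1849
Var = 1849/12 ≈ 154.083333

154.0833


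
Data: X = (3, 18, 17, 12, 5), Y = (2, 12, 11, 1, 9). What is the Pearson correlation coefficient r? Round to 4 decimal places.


r = sum((xi-xbar)(yi-ybar)) / sqrt(sum((xi-xbar)^2) * sum((yi-ybar)^2))
n = 5, xbar = 55/5 = 11, ybar = 35/5 = 7
Sxy = sum((xi-xbar)(yi-ybar)) = 81
Sxx = sum((xi-xbar)^2) = 186
Syy = sum((yi-ybar)^2) = 106
sqrt(Sxx*Syy) ≈ 140.413675
r = Sxy / sqrt(Sxx*Syy) = 81 / 140.413675 ≈ 0.576867

0.5769


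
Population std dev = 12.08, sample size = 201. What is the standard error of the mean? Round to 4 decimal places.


SE = sigma / sqrt(n)
sqrt(201) ≈ 14.177447
SE = 12.08 / 14.177447 ≈ 0.852058

0.8521


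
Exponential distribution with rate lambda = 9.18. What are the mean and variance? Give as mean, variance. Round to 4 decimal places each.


mean = 1/lam, var = 1/lam^2
mean = 1 / 9.18 = 50/459 ≈ 0.108932
lam^2 = 9.18^2 = 84.2724
var = 1 / 84.2724 ≈ 0.011866

0.1089, 0.0119


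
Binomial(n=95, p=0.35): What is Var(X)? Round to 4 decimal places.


Var = n*p*(1-p) = 95 * 0.35 * 0.65 = 21.6125

21.6125


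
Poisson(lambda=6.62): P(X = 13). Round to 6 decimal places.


P = e^(-lam) * lam^k / k!
e^(-6.62) ≈ 0.001333431
lam^k = 6.62^13 ≈ 46897950371.146011
k! = 13! = 6227020800
P = 0.001333431 * 46897950371.146011 / 6227020800 ≈ 0.010043

0.010043


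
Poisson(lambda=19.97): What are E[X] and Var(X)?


E[X] = Var(X) = lambda = 19.97

19.97, 19.97


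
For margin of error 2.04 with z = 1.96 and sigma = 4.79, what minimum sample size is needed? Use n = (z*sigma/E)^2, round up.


z*sigma/E = 1.96 * 4.79 / 2.04 = 23471/5100 ≈ 4.602157
(z*sigma/E)^2 ≈ 21.179848
round up: n = 22

22


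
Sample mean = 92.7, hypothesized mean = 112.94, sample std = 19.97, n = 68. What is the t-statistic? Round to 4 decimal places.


t = (xbar - mu0) / (s/sqrt(n))
xbar - mu0 = 92.7 - 112.94 = -20.24
sqrt(68) ≈ 8.24621125
s/sqrt(n) = 19.97 / 8.24621125 ≈ 2.42171822
t = -20.24 / 2.42171822 ≈ -8.357702

-8.3577


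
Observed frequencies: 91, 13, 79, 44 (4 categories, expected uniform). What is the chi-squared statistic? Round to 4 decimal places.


chi2 = sum((O-E)^2/E), E = total/4
total = 227, E = 227/4 = 56.75
(91 - 56.75)^2 / 56.75 = 1173.0625 / 56.75 = 18769/908 ≈ 20.670705
(13 - 56.75)^2 / 56.75 = 1914.0625 / 56.75 = 30625/908 ≈ 33.727974
(79 - 56.75)^2 / 56.75 = 495.0625 / 56.75 = 7921/908 ≈ 8.723568
(44 - 56.75)^2 / 56.75 = 162.5625 / 56.75 = 2601/908 ≈ 2.864537
chi2 = 14979/227 ≈ 65.986784

65.9868


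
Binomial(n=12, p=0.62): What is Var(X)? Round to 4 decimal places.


Var = n*p*(1-p) = 12 * 0.62 * 0.38 = 2.8272

2.8272


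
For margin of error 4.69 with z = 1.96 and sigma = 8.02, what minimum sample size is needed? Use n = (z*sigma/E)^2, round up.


z*sigma/E = 1.96 * 8.02 / 4.69 = 5614/1675 ≈ 3.351642
(z*sigma/E)^2 ≈ 11.233503
round up: n = 12

12


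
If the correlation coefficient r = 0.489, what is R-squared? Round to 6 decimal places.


R^2 = r^2 = (0.489)^2 = 0.239121

0.239121


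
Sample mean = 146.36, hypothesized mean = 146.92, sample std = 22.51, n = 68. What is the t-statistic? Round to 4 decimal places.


t = (xbar - mu0) / (s/sqrt(n))
xbar - mu0 = 146.36 - 146.92 = -0.56
sqrt(68) ≈ 8.24621125
s/sqrt(n) = 22.51 / 8.24621125 ≈ 2.72973846
t = -0.56 / 2.72973846 ≈ -0.205148

-0.2051


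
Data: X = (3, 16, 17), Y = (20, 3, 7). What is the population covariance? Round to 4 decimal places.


Cov = (1/n)*sum((xi-xbar)(yi-ybar))
n = 3, xbar = 36/3 = 12, ybar = 30/3 = 10
sum((xi-xbar)(yi-ybar)) = -133
Cov = -133 / 3 = -133/3 ≈ -44.333333

-44.3333


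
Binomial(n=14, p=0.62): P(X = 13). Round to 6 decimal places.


P = C(n,k) * p^k * (1-p)^(n-k)
C(14,13) = 14
p^k = 0.62^13 ≈ 0.002000285
(1-p)^(n-k) = 0.38^1 = 0.38
P = 14 * 0.002000285 * 0.38 ≈ 0.010642

0.010642


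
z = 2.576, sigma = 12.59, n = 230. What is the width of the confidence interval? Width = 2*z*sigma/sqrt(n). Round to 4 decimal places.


width = 2*z*sigma/sqrt(n)
2*z*sigma = 2 * 2.576 * 12.59 = 64.86368
sqrt(230) ≈ 15.165751
width = 64.86368 / 15.165751 ≈ 4.276984

4.2770


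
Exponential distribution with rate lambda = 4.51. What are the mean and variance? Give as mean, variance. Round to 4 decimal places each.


mean = 1/lam, var = 1/lam^2
mean = 1 / 4.51 = 100/451 ≈ 0.221729
lam^2 = 4.51^2 = 20.3401
var = 1 / 20.3401 ≈ 0.049164

0.2217, 0.0492


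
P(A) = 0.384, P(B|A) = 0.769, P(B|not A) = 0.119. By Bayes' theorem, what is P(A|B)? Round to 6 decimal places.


P(A|B) = P(B|A)*P(A) / P(B), P(B) = P(B|A)*P(A) + P(B|not A)*P(not A)
P(B|A)*P(A) = 0.769 * 0.384 = 0.295296
P(B|not A)*P(not A) = 0.119 * 0.616 = 0.073304
P(B) = 0.295296 + 0.073304 = 0.3686
P(A|B) = 0.295296 / 0.3686 ≈ 0.80112859

0.801129


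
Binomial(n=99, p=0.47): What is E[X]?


E[X] = n*p = 99 * 0.47 = 46.53

46.53


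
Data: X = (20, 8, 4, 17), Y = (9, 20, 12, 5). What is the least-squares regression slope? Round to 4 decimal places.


b = sum((xi-xbar)(yi-ybar)) / sum((xi-xbar)^2)
n = 4, xbar = 49/4 = 12.25, ybar = 46/4 = 11.5
Sxy = sum((xi-xbar)(yi-ybar)) = -90.5
Sxx = sum((xi-xbar)^2) = 168.75
b = Sxy / Sxx = -362/675 ≈ -0.536296

-0.5363


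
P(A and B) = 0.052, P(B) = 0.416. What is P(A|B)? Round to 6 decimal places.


P(A|B) = P(A and B) / P(B) = 0.052 / 0.416 = 0.125

0.125000


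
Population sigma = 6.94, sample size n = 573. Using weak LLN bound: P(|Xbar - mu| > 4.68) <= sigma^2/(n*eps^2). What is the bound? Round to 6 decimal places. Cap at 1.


bound = min(1, sigma^2/(n*eps^2))
sigma^2 = 6.94^2 = 48.1636
n*eps^2 = 573 * 4.68^2 = 573 * 21.9024 = 12550.0752
sigma^2/(n*eps^2) = 48.1636 / 12550.0752 ≈ 0.00383771

0.003838


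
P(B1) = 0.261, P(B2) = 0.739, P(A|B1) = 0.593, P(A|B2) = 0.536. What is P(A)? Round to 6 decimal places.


P(A) = P(A|B1)*P(B1) + P(A|B2)*P(B2)
P(A|B1)*P(B1) = 0.593 * 0.261 = 0.154773
P(A|B2)*P(B2) = 0.536 * 0.739 = 0.396104
P(A) = 0.154773 + 0.396104 = 0.550877

0.550877


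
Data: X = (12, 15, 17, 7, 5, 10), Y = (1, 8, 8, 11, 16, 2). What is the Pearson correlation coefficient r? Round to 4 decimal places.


r = sum((xi-xbar)(yi-ybar)) / sqrt(sum((xi-xbar)^2) * sum((yi-ybar)^2))
n = 6, xbar = 66/6 = 11, ybar = 46/6 = 23/3 ≈ 7.666667
Sxy = sum((xi-xbar)(yi-ybar)) = -61
Sxx = sum((xi-xbar)^2) = 106
Syy = sum((yi-ybar)^2) = 472/3 ≈ 157.333333
sqrt(Sxx*Syy) ≈ 129.140750
r = Sxy / sqrt(Sxx*Syy) = -61 / 129.140750 ≈ -0.472353

-0.4724


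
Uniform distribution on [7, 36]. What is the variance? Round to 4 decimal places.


Var = (b-a)^2 / 12
(b-a)^2 = (36 - 7)^2 = 841
Var = 841/12 ≈ 70.083333

70.0833


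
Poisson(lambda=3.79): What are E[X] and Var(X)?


E[X] = Var(X) = lambda = 3.79

3.79, 3.79


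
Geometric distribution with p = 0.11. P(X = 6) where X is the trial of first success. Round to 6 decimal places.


P = (1-p)^(k-1) * p
(1-p)^(k-1) = 0.89^5 ≈ 0.5584059
P = 0.5584059 * 0.11 ≈ 0.06142465

0.061425


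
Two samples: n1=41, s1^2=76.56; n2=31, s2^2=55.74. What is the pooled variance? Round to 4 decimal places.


sp^2 = ((n1-1)*s1^2 + (n2-1)*s2^2)/(n1+n2-2)
(n1-1)*s1^2 = 40 * 76.56 = 3062.4
(n2-1)*s2^2 = 30 * 55.74 = 1672.2
numerator = 3062.4 + 1672.2 = 4734.6
n1+n2-2 = 70
sp^2 = 4734.6 / 70 = 23673/350 ≈ 67.637143

67.6371


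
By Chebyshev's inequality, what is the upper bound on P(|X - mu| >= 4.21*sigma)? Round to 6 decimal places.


P <= 1/k^2
k^2 = 4.21^2 = 17.7241
1/k^2 = 1 / 17.7241 ≈ 0.05642035

0.056420


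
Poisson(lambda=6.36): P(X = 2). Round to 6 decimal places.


P = e^(-lam) * lam^k / k!
e^(-6.36) ≈ 0.001729367
lam^k = 6.36^2 = 40.4496
k! = 2! = 2
P = 0.001729367 * 40.4496 / 2 ≈ 0.034976

0.034976


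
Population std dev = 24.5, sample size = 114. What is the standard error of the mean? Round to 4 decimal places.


SE = sigma / sqrt(n)
sqrt(114) ≈ 10.677078
SE = 24.5 / 10.677078 ≈ 2.294635

2.2946


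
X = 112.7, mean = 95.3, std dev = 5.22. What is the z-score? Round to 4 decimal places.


z = (X - mu) / sigma
X - mu = 112.7 - 95.3 = 17.4
z = 17.4 / 5.22 = 10/3 ≈ 3.333333

3.3333


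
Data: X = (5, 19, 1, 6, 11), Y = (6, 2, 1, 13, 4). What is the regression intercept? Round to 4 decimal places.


a = ybar - b*xbar, where b = sum((xi-xbar)(yi-ybar)) / sum((xi-xbar)^2)
n = 5, xbar = 42/5 = 8.4, ybar = 26/5 = 5.2
Sxy = sum((xi-xbar)(yi-ybar)) = -27.4
Sxx = sum((xi-xbar)^2) = 191.2
b = Sxy / Sxx = -137/956 ≈ -0.143305
a = 5.2 - (-0.143305) * 8.4 = 3061/478 ≈ 6.403766

6.4038


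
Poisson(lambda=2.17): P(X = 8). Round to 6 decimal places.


P = e^(-lam) * lam^k / k!
e^(-2.17) ≈ 0.1141776
lam^k = 2.17^8 ≈ 491.674711
k! = 8! = 40320
P = 0.1141776 * 491.674711 / 40320 ≈ 0.001392

0.001392


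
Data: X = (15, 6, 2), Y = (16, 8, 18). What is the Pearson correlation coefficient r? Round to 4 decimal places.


r = sum((xi-xbar)(yi-ybar)) / sqrt(sum((xi-xbar)^2) * sum((yi-ybar)^2))
n = 3, xbar = 23/3 ≈ 7.666667, ybar = 42/3 = 14
Sxy = sum((xi-xbar)(yi-ybar)) = 2
Sxx = sum((xi-xbar)^2) = 266/3 ≈ 88.666667
Syy = sum((yi-ybar)^2) = 56
sqrt(Sxx*Syy) ≈ 70.465121
r = Sxy / sqrt(Sxx*Syy) = 2 / 70.465121 ≈ 0.028383

0.0284


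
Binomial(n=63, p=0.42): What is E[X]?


E[X] = n*p = 63 * 0.42 = 26.46

26.46


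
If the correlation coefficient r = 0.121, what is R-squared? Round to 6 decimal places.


R^2 = r^2 = (0.121)^2 = 0.014641

0.014641


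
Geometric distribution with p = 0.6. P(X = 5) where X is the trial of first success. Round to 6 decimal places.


P = (1-p)^(k-1) * p
(1-p)^(k-1) = 0.4^4 = 0.0256
P = 0.0256 * 0.6 = 0.01536

0.015360
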